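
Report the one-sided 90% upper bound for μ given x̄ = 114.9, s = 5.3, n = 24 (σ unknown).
μ ≤ 116.33

Upper bound (one-sided):
t* = 1.319 (one-sided for 90%)
Upper bound = x̄ + t* · s/√n = 114.9 + 1.319 · 5.3/√24 = 116.33

We are 90% confident that μ ≤ 116.33.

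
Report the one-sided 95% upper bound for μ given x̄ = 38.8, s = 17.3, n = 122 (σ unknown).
μ ≤ 41.40

Upper bound (one-sided):
t* = 1.658 (one-sided for 95%)
Upper bound = x̄ + t* · s/√n = 38.8 + 1.658 · 17.3/√122 = 41.40

We are 95% confident that μ ≤ 41.40.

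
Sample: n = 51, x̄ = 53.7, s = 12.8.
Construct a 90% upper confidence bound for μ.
μ ≤ 56.03

Upper bound (one-sided):
t* = 1.299 (one-sided for 90%)
Upper bound = x̄ + t* · s/√n = 53.7 + 1.299 · 12.8/√51 = 56.03

We are 90% confident that μ ≤ 56.03.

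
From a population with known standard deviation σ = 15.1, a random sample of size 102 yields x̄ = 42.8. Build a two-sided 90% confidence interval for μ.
(40.34, 45.26)

z-interval (σ known):
z* = 1.645 for 90% confidence

Margin of error = z* · σ/√n = 1.645 · 15.1/√102 = 2.46

CI: (42.8 - 2.46, 42.8 + 2.46) = (40.34, 45.26)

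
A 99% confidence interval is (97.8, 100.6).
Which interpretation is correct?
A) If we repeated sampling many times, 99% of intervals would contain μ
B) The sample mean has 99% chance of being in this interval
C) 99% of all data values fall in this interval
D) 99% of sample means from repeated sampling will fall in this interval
A

A) Correct — this is the frequentist long-run coverage interpretation.
B) Wrong — x̄ is observed and sits in the interval by construction.
C) Wrong — a CI is about the parameter μ, not individual data values.
D) Wrong — coverage applies to intervals containing μ, not to future x̄ values.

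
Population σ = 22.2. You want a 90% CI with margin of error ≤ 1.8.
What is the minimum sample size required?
n ≥ 412

For margin E ≤ 1.8:
n ≥ (z* · σ / E)²
n ≥ (1.645 · 22.2 / 1.8)²
n ≥ 411.62

Minimum n = 412 (rounding up)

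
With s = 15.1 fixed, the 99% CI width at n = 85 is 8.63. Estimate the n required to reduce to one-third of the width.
n ≈ 765

CI width ∝ 1/√n
To reduce width by factor 3, need √n to grow by 3 → need 3² = 9 times as many samples.

Current: n = 85, width = 8.63
New: n = 765, width ≈ 2.82

Width reduced by factor of 8.63/2.82 = 3.06.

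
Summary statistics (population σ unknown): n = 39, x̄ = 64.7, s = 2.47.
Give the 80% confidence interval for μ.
(64.18, 65.22)

t-interval (σ unknown):
df = n - 1 = 38
t* = 1.304 for 80% confidence

Margin of error = t* · s/√n = 1.304 · 2.47/√39 = 0.52

CI: (64.18, 65.22)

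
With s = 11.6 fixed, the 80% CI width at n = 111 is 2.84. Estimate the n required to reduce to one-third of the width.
n ≈ 999

CI width ∝ 1/√n
To reduce width by factor 3, need √n to grow by 3 → need 3² = 9 times as many samples.

Current: n = 111, width = 2.84
New: n = 999, width ≈ 0.94

Width reduced by factor of 2.84/0.94 = 3.02.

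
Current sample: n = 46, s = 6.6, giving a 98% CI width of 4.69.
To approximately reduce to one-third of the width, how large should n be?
n ≈ 414

CI width ∝ 1/√n
To reduce width by factor 3, need √n to grow by 3 → need 3² = 9 times as many samples.

Current: n = 46, width = 4.69
New: n = 414, width ≈ 1.51

Width reduced by factor of 4.69/1.51 = 3.11.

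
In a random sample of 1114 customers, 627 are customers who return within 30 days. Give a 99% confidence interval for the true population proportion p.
(0.525, 0.601)

Proportion CI:
p̂ = 627/1114 = 0.56284
SE = √(p̂(1-p̂)/n) = √(0.56284 · 0.43716 / 1114) = 0.01486

z* = 2.576
Margin = z* · SE = 2.576 · 0.01486 = 0.0383

CI: 0.56284 ± 0.0383 = (0.525, 0.601)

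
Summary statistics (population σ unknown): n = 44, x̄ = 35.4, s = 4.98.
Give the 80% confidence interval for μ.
(34.42, 36.38)

t-interval (σ unknown):
df = n - 1 = 43
t* = 1.302 for 80% confidence

Margin of error = t* · s/√n = 1.302 · 4.98/√44 = 0.98

CI: (34.42, 36.38)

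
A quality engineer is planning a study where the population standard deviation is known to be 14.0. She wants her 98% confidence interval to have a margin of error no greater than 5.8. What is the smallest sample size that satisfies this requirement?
n ≥ 32

For margin E ≤ 5.8:
n ≥ (z* · σ / E)²
n ≥ (2.326 · 14.0 / 5.8)²
n ≥ 31.52

Minimum n = 32 (rounding up)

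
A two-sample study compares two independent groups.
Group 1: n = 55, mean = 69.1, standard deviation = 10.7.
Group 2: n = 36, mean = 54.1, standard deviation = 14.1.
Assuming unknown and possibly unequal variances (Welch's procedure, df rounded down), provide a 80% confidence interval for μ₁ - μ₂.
(11.43, 18.57)

Difference: x̄₁ - x̄₂ = 15.00
SE = √(s₁²/n₁ + s₂²/n₂) = √(10.7²/55 + 14.1²/36) = 2.7576
df = 60.76 → 60 (Welch–Satterthwaite, rounded down)
t* = 1.296

CI: 15.00 ± 1.296 · 2.7576 = 15.00 ± 3.57 = (11.43, 18.57)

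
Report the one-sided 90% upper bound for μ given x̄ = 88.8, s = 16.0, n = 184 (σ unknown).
μ ≤ 90.32

Upper bound (one-sided):
t* = 1.286 (one-sided for 90%)
Upper bound = x̄ + t* · s/√n = 88.8 + 1.286 · 16.0/√184 = 90.32

We are 90% confident that μ ≤ 90.32.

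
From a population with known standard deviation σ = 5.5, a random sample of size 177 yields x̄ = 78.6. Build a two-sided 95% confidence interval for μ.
(77.79, 79.41)

z-interval (σ known):
z* = 1.960 for 95% confidence

Margin of error = z* · σ/√n = 1.960 · 5.5/√177 = 0.81

CI: (78.6 - 0.81, 78.6 + 0.81) = (77.79, 79.41)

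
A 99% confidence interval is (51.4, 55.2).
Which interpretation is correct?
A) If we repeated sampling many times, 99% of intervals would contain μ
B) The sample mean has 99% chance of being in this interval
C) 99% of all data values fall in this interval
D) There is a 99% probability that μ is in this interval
A

A) Correct — this is the frequentist long-run coverage interpretation.
B) Wrong — x̄ is observed and sits in the interval by construction.
C) Wrong — a CI is about the parameter μ, not individual data values.
D) Wrong — μ is fixed; the randomness lives in the interval, not in μ.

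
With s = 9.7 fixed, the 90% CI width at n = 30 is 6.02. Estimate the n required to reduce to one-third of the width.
n ≈ 270

CI width ∝ 1/√n
To reduce width by factor 3, need √n to grow by 3 → need 3² = 9 times as many samples.

Current: n = 30, width = 6.02
New: n = 270, width ≈ 1.95

Width reduced by factor of 6.02/1.95 = 3.09.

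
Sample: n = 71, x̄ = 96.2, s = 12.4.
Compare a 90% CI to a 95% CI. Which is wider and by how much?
95% CI is wider by 0.96

df = 70
90% CI: t* = 1.667, (93.75, 98.65), width = 2 · t* · s/√n = 4.91
95% CI: t* = 1.994, (93.27, 99.13), width = 2 · t* · s/√n = 5.87

The 95% CI is wider by 5.87 - 4.91 = 0.96.
Higher confidence requires a wider interval.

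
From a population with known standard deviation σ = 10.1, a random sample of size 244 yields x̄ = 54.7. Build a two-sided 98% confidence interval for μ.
(53.20, 56.20)

z-interval (σ known):
z* = 2.326 for 98% confidence

Margin of error = z* · σ/√n = 2.326 · 10.1/√244 = 1.50

CI: (54.7 - 1.50, 54.7 + 1.50) = (53.20, 56.20)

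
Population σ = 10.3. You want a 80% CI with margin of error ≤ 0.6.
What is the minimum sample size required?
n ≥ 485

For margin E ≤ 0.6:
n ≥ (z* · σ / E)²
n ≥ (1.282 · 10.3 / 0.6)²
n ≥ 484.34

Minimum n = 485 (rounding up)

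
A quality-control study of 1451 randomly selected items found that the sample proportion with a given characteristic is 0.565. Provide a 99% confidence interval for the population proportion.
(0.531, 0.599)

Proportion CI:
SE = √(p̂(1-p̂)/n) = √(0.565 · 0.435 / 1451) = 0.01301

z* = 2.576
Margin = z* · SE = 2.576 · 0.01301 = 0.0335

CI: 0.565 ± 0.0335 = (0.531, 0.599)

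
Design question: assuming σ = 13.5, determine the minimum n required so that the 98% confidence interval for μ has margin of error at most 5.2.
n ≥ 37

For margin E ≤ 5.2:
n ≥ (z* · σ / E)²
n ≥ (2.326 · 13.5 / 5.2)²
n ≥ 36.47

Minimum n = 37 (rounding up)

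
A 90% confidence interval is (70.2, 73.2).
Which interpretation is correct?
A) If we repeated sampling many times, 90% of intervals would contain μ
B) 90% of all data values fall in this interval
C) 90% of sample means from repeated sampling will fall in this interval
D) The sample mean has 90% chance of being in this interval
A

A) Correct — this is the frequentist long-run coverage interpretation.
B) Wrong — a CI is about the parameter μ, not individual data values.
C) Wrong — coverage applies to intervals containing μ, not to future x̄ values.
D) Wrong — x̄ is observed and sits in the interval by construction.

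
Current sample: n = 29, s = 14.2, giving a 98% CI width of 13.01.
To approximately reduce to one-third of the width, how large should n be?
n ≈ 261

CI width ∝ 1/√n
To reduce width by factor 3, need √n to grow by 3 → need 3² = 9 times as many samples.

Current: n = 29, width = 13.01
New: n = 261, width ≈ 4.12

Width reduced by factor of 13.01/4.12 = 3.16.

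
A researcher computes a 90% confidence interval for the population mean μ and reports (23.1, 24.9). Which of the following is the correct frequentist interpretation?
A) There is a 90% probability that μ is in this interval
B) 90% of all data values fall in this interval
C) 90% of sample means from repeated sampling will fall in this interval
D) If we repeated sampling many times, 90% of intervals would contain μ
D

A) Wrong — μ is fixed; the randomness lives in the interval, not in μ.
B) Wrong — a CI is about the parameter μ, not individual data values.
C) Wrong — coverage applies to intervals containing μ, not to future x̄ values.
D) Correct — this is the frequentist long-run coverage interpretation.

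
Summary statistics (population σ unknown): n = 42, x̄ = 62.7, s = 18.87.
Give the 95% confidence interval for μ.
(56.82, 68.58)

t-interval (σ unknown):
df = n - 1 = 41
t* = 2.020 for 95% confidence

Margin of error = t* · s/√n = 2.020 · 18.87/√42 = 5.88

CI: (56.82, 68.58)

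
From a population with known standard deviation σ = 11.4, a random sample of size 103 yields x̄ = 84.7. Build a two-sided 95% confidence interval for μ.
(82.50, 86.90)

z-interval (σ known):
z* = 1.960 for 95% confidence

Margin of error = z* · σ/√n = 1.960 · 11.4/√103 = 2.20

CI: (84.7 - 2.20, 84.7 + 2.20) = (82.50, 86.90)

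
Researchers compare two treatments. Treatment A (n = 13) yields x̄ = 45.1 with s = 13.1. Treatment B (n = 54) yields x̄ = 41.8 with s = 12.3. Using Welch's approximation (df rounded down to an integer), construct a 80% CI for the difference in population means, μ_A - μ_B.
(-2.03, 8.63)

Difference: x̄₁ - x̄₂ = 3.30
SE = √(s₁²/n₁ + s₂²/n₂) = √(13.1²/13 + 12.3²/54) = 4.0003
df = 17.46 → 17 (Welch–Satterthwaite, rounded down)
t* = 1.333

CI: 3.30 ± 1.333 · 4.0003 = 3.30 ± 5.33 = (-2.03, 8.63)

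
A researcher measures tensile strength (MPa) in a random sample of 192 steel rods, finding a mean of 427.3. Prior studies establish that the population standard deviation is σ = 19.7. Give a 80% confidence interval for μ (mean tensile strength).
(425.48, 429.12)

z-interval (σ known):
z* = 1.282 for 80% confidence

Margin of error = z* · σ/√n = 1.282 · 19.7/√192 = 1.82

CI: (427.3 - 1.82, 427.3 + 1.82) = (425.48, 429.12)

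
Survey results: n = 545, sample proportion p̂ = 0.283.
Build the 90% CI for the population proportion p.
(0.251, 0.315)

Proportion CI:
SE = √(p̂(1-p̂)/n) = √(0.283 · 0.717 / 545) = 0.01930

z* = 1.645
Margin = z* · SE = 1.645 · 0.01930 = 0.0317

CI: 0.283 ± 0.0317 = (0.251, 0.315)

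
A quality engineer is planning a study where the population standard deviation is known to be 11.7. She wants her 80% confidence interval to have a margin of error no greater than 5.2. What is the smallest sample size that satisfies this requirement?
n ≥ 9

For margin E ≤ 5.2:
n ≥ (z* · σ / E)²
n ≥ (1.282 · 11.7 / 5.2)²
n ≥ 8.32

Minimum n = 9 (rounding up)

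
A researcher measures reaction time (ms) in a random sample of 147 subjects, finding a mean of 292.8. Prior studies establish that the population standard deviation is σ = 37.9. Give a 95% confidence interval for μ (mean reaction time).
(286.67, 298.93)

z-interval (σ known):
z* = 1.960 for 95% confidence

Margin of error = z* · σ/√n = 1.960 · 37.9/√147 = 6.13

CI: (292.8 - 6.13, 292.8 + 6.13) = (286.67, 298.93)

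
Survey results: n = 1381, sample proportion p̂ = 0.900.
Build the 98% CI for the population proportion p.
(0.881, 0.919)

Proportion CI:
SE = √(p̂(1-p̂)/n) = √(0.900 · 0.100 / 1381) = 0.00807

z* = 2.326
Margin = z* · SE = 2.326 · 0.00807 = 0.0188

CI: 0.900 ± 0.0188 = (0.881, 0.919)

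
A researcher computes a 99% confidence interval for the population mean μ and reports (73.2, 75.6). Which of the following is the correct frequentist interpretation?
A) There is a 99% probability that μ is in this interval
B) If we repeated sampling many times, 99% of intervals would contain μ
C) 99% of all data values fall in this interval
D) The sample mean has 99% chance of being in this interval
B

A) Wrong — μ is fixed; the randomness lives in the interval, not in μ.
B) Correct — this is the frequentist long-run coverage interpretation.
C) Wrong — a CI is about the parameter μ, not individual data values.
D) Wrong — x̄ is observed and sits in the interval by construction.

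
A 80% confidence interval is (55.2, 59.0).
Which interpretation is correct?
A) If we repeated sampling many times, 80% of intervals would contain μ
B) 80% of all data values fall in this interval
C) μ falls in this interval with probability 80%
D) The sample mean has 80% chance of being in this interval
A

A) Correct — this is the frequentist long-run coverage interpretation.
B) Wrong — a CI is about the parameter μ, not individual data values.
C) Wrong — μ is fixed; the randomness lives in the interval, not in μ.
D) Wrong — x̄ is observed and sits in the interval by construction.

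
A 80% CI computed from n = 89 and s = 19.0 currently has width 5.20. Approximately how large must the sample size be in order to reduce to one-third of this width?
n ≈ 801

CI width ∝ 1/√n
To reduce width by factor 3, need √n to grow by 3 → need 3² = 9 times as many samples.

Current: n = 89, width = 5.20
New: n = 801, width ≈ 1.72

Width reduced by factor of 5.20/1.72 = 3.02.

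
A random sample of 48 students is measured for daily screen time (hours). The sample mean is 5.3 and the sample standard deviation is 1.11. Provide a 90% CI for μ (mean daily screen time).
(5.03, 5.57)

t-interval (σ unknown):
df = n - 1 = 47
t* = 1.678 for 90% confidence

Margin of error = t* · s/√n = 1.678 · 1.11/√48 = 0.27

CI: (5.03, 5.57)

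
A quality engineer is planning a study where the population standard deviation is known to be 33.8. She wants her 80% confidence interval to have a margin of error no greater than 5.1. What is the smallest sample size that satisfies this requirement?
n ≥ 73

For margin E ≤ 5.1:
n ≥ (z* · σ / E)²
n ≥ (1.282 · 33.8 / 5.1)²
n ≥ 72.19

Minimum n = 73 (rounding up)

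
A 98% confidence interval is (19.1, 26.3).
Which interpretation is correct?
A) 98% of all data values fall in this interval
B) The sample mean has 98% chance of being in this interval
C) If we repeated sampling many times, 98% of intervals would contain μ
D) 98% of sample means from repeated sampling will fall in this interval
C

A) Wrong — a CI is about the parameter μ, not individual data values.
B) Wrong — x̄ is observed and sits in the interval by construction.
C) Correct — this is the frequentist long-run coverage interpretation.
D) Wrong — coverage applies to intervals containing μ, not to future x̄ values.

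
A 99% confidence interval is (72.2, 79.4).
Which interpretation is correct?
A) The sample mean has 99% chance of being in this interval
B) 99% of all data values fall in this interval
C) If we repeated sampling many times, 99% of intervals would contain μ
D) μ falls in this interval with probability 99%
C

A) Wrong — x̄ is observed and sits in the interval by construction.
B) Wrong — a CI is about the parameter μ, not individual data values.
C) Correct — this is the frequentist long-run coverage interpretation.
D) Wrong — μ is fixed; the randomness lives in the interval, not in μ.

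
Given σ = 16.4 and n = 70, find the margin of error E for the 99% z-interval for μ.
Margin of error = 5.05

Margin of error = z* · σ/√n
= 2.576 · 16.4/√70
= 2.576 · 16.4/8.3666
= 5.05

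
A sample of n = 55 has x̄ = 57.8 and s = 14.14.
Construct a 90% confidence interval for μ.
(54.61, 60.99)

t-interval (σ unknown):
df = n - 1 = 54
t* = 1.674 for 90% confidence

Margin of error = t* · s/√n = 1.674 · 14.14/√55 = 3.19

CI: (54.61, 60.99)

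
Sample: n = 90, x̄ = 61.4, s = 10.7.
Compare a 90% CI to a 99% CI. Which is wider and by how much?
99% CI is wider by 2.19

df = 89
90% CI: t* = 1.662, (59.53, 63.27), width = 2 · t* · s/√n = 3.75
99% CI: t* = 2.632, (58.43, 64.37), width = 2 · t* · s/√n = 5.94

The 99% CI is wider by 5.94 - 3.75 = 2.19.
Higher confidence requires a wider interval.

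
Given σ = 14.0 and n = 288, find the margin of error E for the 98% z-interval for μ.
Margin of error = 1.92

Margin of error = z* · σ/√n
= 2.326 · 14.0/√288
= 2.326 · 14.0/16.9706
= 1.92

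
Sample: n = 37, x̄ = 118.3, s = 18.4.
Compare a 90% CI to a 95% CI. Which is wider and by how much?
95% CI is wider by 2.06

df = 36
90% CI: t* = 1.688, (113.19, 123.41), width = 2 · t* · s/√n = 10.21
95% CI: t* = 2.028, (112.17, 124.43), width = 2 · t* · s/√n = 12.27

The 95% CI is wider by 12.27 - 10.21 = 2.06.
Higher confidence requires a wider interval.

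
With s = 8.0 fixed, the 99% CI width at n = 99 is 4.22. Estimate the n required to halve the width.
n ≈ 396

CI width ∝ 1/√n
To reduce width by factor 2, need √n to grow by 2 → need 2² = 4 times as many samples.

Current: n = 99, width = 4.22
New: n = 396, width ≈ 2.08

Width reduced by factor of 4.22/2.08 = 2.03.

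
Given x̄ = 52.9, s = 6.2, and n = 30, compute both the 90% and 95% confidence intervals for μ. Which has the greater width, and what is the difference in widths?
95% CI is wider by 0.78

df = 29
90% CI: t* = 1.699, (50.98, 54.82), width = 2 · t* · s/√n = 3.85
95% CI: t* = 2.045, (50.59, 55.21), width = 2 · t* · s/√n = 4.63

The 95% CI is wider by 4.63 - 3.85 = 0.78.
Higher confidence requires a wider interval.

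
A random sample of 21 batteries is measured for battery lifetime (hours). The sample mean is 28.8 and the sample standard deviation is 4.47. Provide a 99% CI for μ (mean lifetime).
(26.02, 31.58)

t-interval (σ unknown):
df = n - 1 = 20
t* = 2.845 for 99% confidence

Margin of error = t* · s/√n = 2.845 · 4.47/√21 = 2.78

CI: (26.02, 31.58)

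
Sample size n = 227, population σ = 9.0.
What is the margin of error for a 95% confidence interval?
Margin of error = 1.17

Margin of error = z* · σ/√n
= 1.960 · 9.0/√227
= 1.960 · 9.0/15.0665
= 1.17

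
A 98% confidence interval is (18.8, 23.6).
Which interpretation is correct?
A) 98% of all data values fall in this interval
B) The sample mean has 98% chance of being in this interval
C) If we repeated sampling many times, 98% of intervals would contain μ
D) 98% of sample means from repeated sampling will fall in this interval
C

A) Wrong — a CI is about the parameter μ, not individual data values.
B) Wrong — x̄ is observed and sits in the interval by construction.
C) Correct — this is the frequentist long-run coverage interpretation.
D) Wrong — coverage applies to intervals containing μ, not to future x̄ values.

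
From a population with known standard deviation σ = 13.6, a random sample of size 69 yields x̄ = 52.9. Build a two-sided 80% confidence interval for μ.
(50.80, 55.00)

z-interval (σ known):
z* = 1.282 for 80% confidence

Margin of error = z* · σ/√n = 1.282 · 13.6/√69 = 2.10

CI: (52.9 - 2.10, 52.9 + 2.10) = (50.80, 55.00)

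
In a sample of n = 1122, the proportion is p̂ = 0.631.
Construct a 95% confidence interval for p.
(0.603, 0.659)

Proportion CI:
SE = √(p̂(1-p̂)/n) = √(0.631 · 0.369 / 1122) = 0.01441

z* = 1.960
Margin = z* · SE = 1.960 · 0.01441 = 0.0282

CI: 0.631 ± 0.0282 = (0.603, 0.659)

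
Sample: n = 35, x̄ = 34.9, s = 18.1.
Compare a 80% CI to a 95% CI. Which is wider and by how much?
95% CI is wider by 4.43

df = 34
80% CI: t* = 1.307, (30.90, 38.90), width = 2 · t* · s/√n = 8.00
95% CI: t* = 2.032, (28.68, 41.12), width = 2 · t* · s/√n = 12.43

The 95% CI is wider by 12.43 - 8.00 = 4.43.
Higher confidence requires a wider interval.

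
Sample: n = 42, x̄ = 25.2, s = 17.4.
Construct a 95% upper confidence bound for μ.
μ ≤ 29.72

Upper bound (one-sided):
t* = 1.683 (one-sided for 95%)
Upper bound = x̄ + t* · s/√n = 25.2 + 1.683 · 17.4/√42 = 29.72

We are 95% confident that μ ≤ 29.72.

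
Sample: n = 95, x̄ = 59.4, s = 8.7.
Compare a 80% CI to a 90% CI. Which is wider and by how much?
90% CI is wider by 0.67

df = 94
80% CI: t* = 1.291, (58.25, 60.55), width = 2 · t* · s/√n = 2.30
90% CI: t* = 1.661, (57.92, 60.88), width = 2 · t* · s/√n = 2.97

The 90% CI is wider by 2.97 - 2.30 = 0.67.
Higher confidence requires a wider interval.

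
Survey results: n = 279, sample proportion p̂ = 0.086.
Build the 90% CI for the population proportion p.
(0.058, 0.114)

Proportion CI:
SE = √(p̂(1-p̂)/n) = √(0.086 · 0.914 / 279) = 0.01678

z* = 1.645
Margin = z* · SE = 1.645 · 0.01678 = 0.0276

CI: 0.086 ± 0.0276 = (0.058, 0.114)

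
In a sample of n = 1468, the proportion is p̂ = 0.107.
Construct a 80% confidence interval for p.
(0.097, 0.117)

Proportion CI:
SE = √(p̂(1-p̂)/n) = √(0.107 · 0.893 / 1468) = 0.00807

z* = 1.282
Margin = z* · SE = 1.282 · 0.00807 = 0.0103

CI: 0.107 ± 0.0103 = (0.097, 0.117)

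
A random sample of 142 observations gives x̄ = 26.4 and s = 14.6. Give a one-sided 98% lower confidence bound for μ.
μ ≥ 23.86

Lower bound (one-sided):
t* = 2.073 (one-sided for 98%)
Lower bound = x̄ - t* · s/√n = 26.4 - 2.073 · 14.6/√142 = 23.86

We are 98% confident that μ ≥ 23.86.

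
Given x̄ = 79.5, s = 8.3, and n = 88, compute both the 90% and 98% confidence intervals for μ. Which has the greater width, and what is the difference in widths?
98% CI is wider by 1.25

df = 87
90% CI: t* = 1.663, (78.03, 80.97), width = 2 · t* · s/√n = 2.94
98% CI: t* = 2.370, (77.40, 81.60), width = 2 · t* · s/√n = 4.19

The 98% CI is wider by 4.19 - 2.94 = 1.25.
Higher confidence requires a wider interval.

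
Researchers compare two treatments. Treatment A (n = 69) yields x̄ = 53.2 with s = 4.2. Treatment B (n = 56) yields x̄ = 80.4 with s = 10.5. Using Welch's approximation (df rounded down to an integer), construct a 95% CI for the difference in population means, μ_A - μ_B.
(-30.18, -24.22)

Difference: x̄₁ - x̄₂ = -27.20
SE = √(s₁²/n₁ + s₂²/n₂) = √(4.2²/69 + 10.5²/56) = 1.4914
df = 69.27 → 69 (Welch–Satterthwaite, rounded down)
t* = 1.995

CI: -27.20 ± 1.995 · 1.4914 = -27.20 ± 2.98 = (-30.18, -24.22)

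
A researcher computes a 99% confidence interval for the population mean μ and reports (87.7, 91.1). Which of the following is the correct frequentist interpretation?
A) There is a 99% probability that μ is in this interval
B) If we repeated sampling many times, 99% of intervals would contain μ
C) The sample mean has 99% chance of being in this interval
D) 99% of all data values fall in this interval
B

A) Wrong — μ is fixed; the randomness lives in the interval, not in μ.
B) Correct — this is the frequentist long-run coverage interpretation.
C) Wrong — x̄ is observed and sits in the interval by construction.
D) Wrong — a CI is about the parameter μ, not individual data values.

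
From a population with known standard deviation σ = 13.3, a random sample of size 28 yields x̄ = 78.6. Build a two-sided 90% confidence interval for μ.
(74.47, 82.73)

z-interval (σ known):
z* = 1.645 for 90% confidence

Margin of error = z* · σ/√n = 1.645 · 13.3/√28 = 4.13

CI: (78.6 - 4.13, 78.6 + 4.13) = (74.47, 82.73)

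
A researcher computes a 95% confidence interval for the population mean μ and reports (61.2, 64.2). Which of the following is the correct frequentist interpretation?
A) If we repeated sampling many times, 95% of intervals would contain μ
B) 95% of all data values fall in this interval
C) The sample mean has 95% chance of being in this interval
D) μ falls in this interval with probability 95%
A

A) Correct — this is the frequentist long-run coverage interpretation.
B) Wrong — a CI is about the parameter μ, not individual data values.
C) Wrong — x̄ is observed and sits in the interval by construction.
D) Wrong — μ is fixed; the randomness lives in the interval, not in μ.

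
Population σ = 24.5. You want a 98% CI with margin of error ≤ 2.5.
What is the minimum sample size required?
n ≥ 520

For margin E ≤ 2.5:
n ≥ (z* · σ / E)²
n ≥ (2.326 · 24.5 / 2.5)²
n ≥ 519.60

Minimum n = 520 (rounding up)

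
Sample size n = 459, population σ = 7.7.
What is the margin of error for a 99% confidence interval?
Margin of error = 0.93

Margin of error = z* · σ/√n
= 2.576 · 7.7/√459
= 2.576 · 7.7/21.4243
= 0.93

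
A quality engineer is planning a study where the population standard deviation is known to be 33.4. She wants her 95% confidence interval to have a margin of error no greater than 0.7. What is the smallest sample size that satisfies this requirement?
n ≥ 8746

For margin E ≤ 0.7:
n ≥ (z* · σ / E)²
n ≥ (1.960 · 33.4 / 0.7)²
n ≥ 8745.99

Minimum n = 8746 (rounding up)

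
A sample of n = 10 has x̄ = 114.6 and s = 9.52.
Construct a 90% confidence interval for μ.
(109.08, 120.12)

t-interval (σ unknown):
df = n - 1 = 9
t* = 1.833 for 90% confidence

Margin of error = t* · s/√n = 1.833 · 9.52/√10 = 5.52

CI: (109.08, 120.12)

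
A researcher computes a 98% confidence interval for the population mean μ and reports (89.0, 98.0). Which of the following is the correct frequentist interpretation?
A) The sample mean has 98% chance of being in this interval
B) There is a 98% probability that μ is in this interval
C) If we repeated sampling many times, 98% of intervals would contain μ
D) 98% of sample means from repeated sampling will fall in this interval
C

A) Wrong — x̄ is observed and sits in the interval by construction.
B) Wrong — μ is fixed; the randomness lives in the interval, not in μ.
C) Correct — this is the frequentist long-run coverage interpretation.
D) Wrong — coverage applies to intervals containing μ, not to future x̄ values.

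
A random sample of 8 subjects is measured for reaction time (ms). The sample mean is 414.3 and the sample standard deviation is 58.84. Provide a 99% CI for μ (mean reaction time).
(341.51, 487.09)

t-interval (σ unknown):
df = n - 1 = 7
t* = 3.499 for 99% confidence

Margin of error = t* · s/√n = 3.499 · 58.84/√8 = 72.79

CI: (341.51, 487.09)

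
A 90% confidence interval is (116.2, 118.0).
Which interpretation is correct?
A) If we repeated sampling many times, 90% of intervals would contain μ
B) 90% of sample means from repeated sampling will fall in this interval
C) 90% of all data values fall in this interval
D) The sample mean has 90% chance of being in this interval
A

A) Correct — this is the frequentist long-run coverage interpretation.
B) Wrong — coverage applies to intervals containing μ, not to future x̄ values.
C) Wrong — a CI is about the parameter μ, not individual data values.
D) Wrong — x̄ is observed and sits in the interval by construction.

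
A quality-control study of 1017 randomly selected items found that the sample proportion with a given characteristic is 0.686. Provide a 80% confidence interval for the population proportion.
(0.667, 0.705)

Proportion CI:
SE = √(p̂(1-p̂)/n) = √(0.686 · 0.314 / 1017) = 0.01455

z* = 1.282
Margin = z* · SE = 1.282 · 0.01455 = 0.0187

CI: 0.686 ± 0.0187 = (0.667, 0.705)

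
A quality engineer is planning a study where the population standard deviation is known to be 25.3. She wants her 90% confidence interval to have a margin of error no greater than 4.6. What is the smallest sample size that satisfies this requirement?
n ≥ 82

For margin E ≤ 4.6:
n ≥ (z* · σ / E)²
n ≥ (1.645 · 25.3 / 4.6)²
n ≥ 81.86

Minimum n = 82 (rounding up)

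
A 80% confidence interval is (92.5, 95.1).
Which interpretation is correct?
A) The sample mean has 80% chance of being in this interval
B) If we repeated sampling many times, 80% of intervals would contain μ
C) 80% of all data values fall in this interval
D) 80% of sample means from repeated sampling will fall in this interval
B

A) Wrong — x̄ is observed and sits in the interval by construction.
B) Correct — this is the frequentist long-run coverage interpretation.
C) Wrong — a CI is about the parameter μ, not individual data values.
D) Wrong — coverage applies to intervals containing μ, not to future x̄ values.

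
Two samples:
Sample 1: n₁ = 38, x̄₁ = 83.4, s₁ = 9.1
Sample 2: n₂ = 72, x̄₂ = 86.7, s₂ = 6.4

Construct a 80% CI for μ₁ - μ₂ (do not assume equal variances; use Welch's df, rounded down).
(-5.45, -1.15)

Difference: x̄₁ - x̄₂ = -3.30
SE = √(s₁²/n₁ + s₂²/n₂) = √(9.1²/38 + 6.4²/72) = 1.6577
df = 56.82 → 56 (Welch–Satterthwaite, rounded down)
t* = 1.297

CI: -3.30 ± 1.297 · 1.6577 = -3.30 ± 2.15 = (-5.45, -1.15)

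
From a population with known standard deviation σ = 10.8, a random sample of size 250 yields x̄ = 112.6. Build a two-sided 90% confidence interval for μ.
(111.48, 113.72)

z-interval (σ known):
z* = 1.645 for 90% confidence

Margin of error = z* · σ/√n = 1.645 · 10.8/√250 = 1.12

CI: (112.6 - 1.12, 112.6 + 1.12) = (111.48, 113.72)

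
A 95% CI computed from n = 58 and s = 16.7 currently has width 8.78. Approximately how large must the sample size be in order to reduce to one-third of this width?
n ≈ 522

CI width ∝ 1/√n
To reduce width by factor 3, need √n to grow by 3 → need 3² = 9 times as many samples.

Current: n = 58, width = 8.78
New: n = 522, width ≈ 2.87

Width reduced by factor of 8.78/2.87 = 3.06.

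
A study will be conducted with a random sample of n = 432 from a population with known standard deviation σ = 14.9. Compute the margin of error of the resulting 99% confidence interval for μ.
Margin of error = 1.85

Margin of error = z* · σ/√n
= 2.576 · 14.9/√432
= 2.576 · 14.9/20.7846
= 1.85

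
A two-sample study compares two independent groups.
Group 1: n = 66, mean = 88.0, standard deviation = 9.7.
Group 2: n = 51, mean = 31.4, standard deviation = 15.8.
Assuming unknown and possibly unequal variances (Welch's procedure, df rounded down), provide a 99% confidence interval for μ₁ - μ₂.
(49.96, 63.24)

Difference: x̄₁ - x̄₂ = 56.60
SE = √(s₁²/n₁ + s₂²/n₂) = √(9.7²/66 + 15.8²/51) = 2.5141
df = 78.26 → 78 (Welch–Satterthwaite, rounded down)
t* = 2.640

CI: 56.60 ± 2.640 · 2.5141 = 56.60 ± 6.64 = (49.96, 63.24)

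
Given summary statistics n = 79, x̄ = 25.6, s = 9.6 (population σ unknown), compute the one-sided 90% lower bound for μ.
μ ≥ 24.20

Lower bound (one-sided):
t* = 1.292 (one-sided for 90%)
Lower bound = x̄ - t* · s/√n = 25.6 - 1.292 · 9.6/√79 = 24.20

We are 90% confident that μ ≥ 24.20.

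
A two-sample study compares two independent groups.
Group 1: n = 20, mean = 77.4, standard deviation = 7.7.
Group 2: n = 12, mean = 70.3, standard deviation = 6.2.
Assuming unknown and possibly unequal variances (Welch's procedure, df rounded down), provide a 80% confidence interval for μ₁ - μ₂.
(3.84, 10.36)

Difference: x̄₁ - x̄₂ = 7.10
SE = √(s₁²/n₁ + s₂²/n₂) = √(7.7²/20 + 6.2²/12) = 2.4835
df = 27.26 → 27 (Welch–Satterthwaite, rounded down)
t* = 1.314

CI: 7.10 ± 1.314 · 2.4835 = 7.10 ± 3.26 = (3.84, 10.36)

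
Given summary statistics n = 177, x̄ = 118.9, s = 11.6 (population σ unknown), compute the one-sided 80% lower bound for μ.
μ ≥ 118.16

Lower bound (one-sided):
t* = 0.844 (one-sided for 80%)
Lower bound = x̄ - t* · s/√n = 118.9 - 0.844 · 11.6/√177 = 118.16

We are 80% confident that μ ≥ 118.16.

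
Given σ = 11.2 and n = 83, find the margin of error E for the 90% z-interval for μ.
Margin of error = 2.02

Margin of error = z* · σ/√n
= 1.645 · 11.2/√83
= 1.645 · 11.2/9.1104
= 2.02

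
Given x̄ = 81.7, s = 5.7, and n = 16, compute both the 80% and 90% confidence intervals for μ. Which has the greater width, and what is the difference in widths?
90% CI is wider by 1.18

df = 15
80% CI: t* = 1.341, (79.79, 83.61), width = 2 · t* · s/√n = 3.82
90% CI: t* = 1.753, (79.20, 84.20), width = 2 · t* · s/√n = 5.00

The 90% CI is wider by 5.00 - 3.82 = 1.18.
Higher confidence requires a wider interval.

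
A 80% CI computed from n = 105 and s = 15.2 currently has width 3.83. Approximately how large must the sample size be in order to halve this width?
n ≈ 420

CI width ∝ 1/√n
To reduce width by factor 2, need √n to grow by 2 → need 2² = 4 times as many samples.

Current: n = 105, width = 3.83
New: n = 420, width ≈ 1.90

Width reduced by factor of 3.83/1.90 = 2.02.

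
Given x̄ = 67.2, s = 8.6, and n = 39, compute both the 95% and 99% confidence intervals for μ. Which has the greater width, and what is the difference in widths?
99% CI is wider by 1.90

df = 38
95% CI: t* = 2.024, (64.41, 69.99), width = 2 · t* · s/√n = 5.57
99% CI: t* = 2.712, (63.47, 70.93), width = 2 · t* · s/√n = 7.47

The 99% CI is wider by 7.47 - 5.57 = 1.90.
Higher confidence requires a wider interval.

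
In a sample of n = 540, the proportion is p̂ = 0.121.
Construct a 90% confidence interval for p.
(0.098, 0.144)

Proportion CI:
SE = √(p̂(1-p̂)/n) = √(0.121 · 0.879 / 540) = 0.01403

z* = 1.645
Margin = z* · SE = 1.645 · 0.01403 = 0.0231

CI: 0.121 ± 0.0231 = (0.098, 0.144)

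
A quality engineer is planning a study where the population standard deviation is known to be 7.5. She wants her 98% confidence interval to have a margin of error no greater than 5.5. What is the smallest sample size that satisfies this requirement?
n ≥ 11

For margin E ≤ 5.5:
n ≥ (z* · σ / E)²
n ≥ (2.326 · 7.5 / 5.5)²
n ≥ 10.06

Minimum n = 11 (rounding up)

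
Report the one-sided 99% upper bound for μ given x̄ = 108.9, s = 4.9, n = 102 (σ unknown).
μ ≤ 110.05

Upper bound (one-sided):
t* = 2.364 (one-sided for 99%)
Upper bound = x̄ + t* · s/√n = 108.9 + 2.364 · 4.9/√102 = 110.05

We are 99% confident that μ ≤ 110.05.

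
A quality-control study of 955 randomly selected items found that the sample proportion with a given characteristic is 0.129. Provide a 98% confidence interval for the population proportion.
(0.104, 0.154)

Proportion CI:
SE = √(p̂(1-p̂)/n) = √(0.129 · 0.871 / 955) = 0.01085

z* = 2.326
Margin = z* · SE = 2.326 · 0.01085 = 0.0252

CI: 0.129 ± 0.0252 = (0.104, 0.154)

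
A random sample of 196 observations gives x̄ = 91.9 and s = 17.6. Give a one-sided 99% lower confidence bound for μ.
μ ≥ 88.95

Lower bound (one-sided):
t* = 2.346 (one-sided for 99%)
Lower bound = x̄ - t* · s/√n = 91.9 - 2.346 · 17.6/√196 = 88.95

We are 99% confident that μ ≥ 88.95.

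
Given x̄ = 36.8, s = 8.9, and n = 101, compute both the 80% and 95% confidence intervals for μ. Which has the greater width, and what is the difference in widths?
95% CI is wider by 1.23

df = 100
80% CI: t* = 1.290, (35.66, 37.94), width = 2 · t* · s/√n = 2.28
95% CI: t* = 1.984, (35.04, 38.56), width = 2 · t* · s/√n = 3.51

The 95% CI is wider by 3.51 - 2.28 = 1.23.
Higher confidence requires a wider interval.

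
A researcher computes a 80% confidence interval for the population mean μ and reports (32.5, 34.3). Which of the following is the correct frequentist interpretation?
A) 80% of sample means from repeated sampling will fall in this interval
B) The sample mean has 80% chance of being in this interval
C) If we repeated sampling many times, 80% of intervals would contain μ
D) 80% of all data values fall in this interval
C

A) Wrong — coverage applies to intervals containing μ, not to future x̄ values.
B) Wrong — x̄ is observed and sits in the interval by construction.
C) Correct — this is the frequentist long-run coverage interpretation.
D) Wrong — a CI is about the parameter μ, not individual data values.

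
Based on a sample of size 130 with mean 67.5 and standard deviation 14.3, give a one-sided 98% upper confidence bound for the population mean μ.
μ ≤ 70.10

Upper bound (one-sided):
t* = 2.075 (one-sided for 98%)
Upper bound = x̄ + t* · s/√n = 67.5 + 2.075 · 14.3/√130 = 70.10

We are 98% confident that μ ≤ 70.10.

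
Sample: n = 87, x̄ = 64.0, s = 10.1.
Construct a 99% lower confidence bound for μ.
μ ≥ 61.43

Lower bound (one-sided):
t* = 2.370 (one-sided for 99%)
Lower bound = x̄ - t* · s/√n = 64.0 - 2.370 · 10.1/√87 = 61.43

We are 99% confident that μ ≥ 61.43.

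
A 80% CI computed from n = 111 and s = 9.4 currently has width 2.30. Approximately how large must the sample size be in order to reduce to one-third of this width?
n ≈ 999

CI width ∝ 1/√n
To reduce width by factor 3, need √n to grow by 3 → need 3² = 9 times as many samples.

Current: n = 111, width = 2.30
New: n = 999, width ≈ 0.76

Width reduced by factor of 2.30/0.76 = 3.03.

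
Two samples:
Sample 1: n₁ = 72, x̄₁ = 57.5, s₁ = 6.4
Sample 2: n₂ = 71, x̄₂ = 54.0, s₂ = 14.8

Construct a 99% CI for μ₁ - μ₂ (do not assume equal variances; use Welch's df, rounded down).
(-1.53, 8.53)

Difference: x̄₁ - x̄₂ = 3.50
SE = √(s₁²/n₁ + s₂²/n₂) = √(6.4²/72 + 14.8²/71) = 1.9115
df = 95.01 → 95 (Welch–Satterthwaite, rounded down)
t* = 2.629

CI: 3.50 ± 2.629 · 1.9115 = 3.50 ± 5.03 = (-1.53, 8.53)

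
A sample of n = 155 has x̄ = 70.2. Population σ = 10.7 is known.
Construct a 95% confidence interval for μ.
(68.52, 71.88)

z-interval (σ known):
z* = 1.960 for 95% confidence

Margin of error = z* · σ/√n = 1.960 · 10.7/√155 = 1.68

CI: (70.2 - 1.68, 70.2 + 1.68) = (68.52, 71.88)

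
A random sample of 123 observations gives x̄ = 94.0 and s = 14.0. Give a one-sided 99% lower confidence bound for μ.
μ ≥ 91.02

Lower bound (one-sided):
t* = 2.357 (one-sided for 99%)
Lower bound = x̄ - t* · s/√n = 94.0 - 2.357 · 14.0/√123 = 91.02

We are 99% confident that μ ≥ 91.02.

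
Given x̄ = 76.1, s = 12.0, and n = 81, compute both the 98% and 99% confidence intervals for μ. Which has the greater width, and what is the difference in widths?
99% CI is wider by 0.71

df = 80
98% CI: t* = 2.374, (72.93, 79.27), width = 2 · t* · s/√n = 6.33
99% CI: t* = 2.639, (72.58, 79.62), width = 2 · t* · s/√n = 7.04

The 99% CI is wider by 7.04 - 6.33 = 0.71.
Higher confidence requires a wider interval.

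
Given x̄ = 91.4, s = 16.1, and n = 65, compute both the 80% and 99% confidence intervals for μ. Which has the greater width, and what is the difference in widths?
99% CI is wider by 5.43

df = 64
80% CI: t* = 1.295, (88.81, 93.99), width = 2 · t* · s/√n = 5.17
99% CI: t* = 2.655, (86.10, 96.70), width = 2 · t* · s/√n = 10.60

The 99% CI is wider by 10.60 - 5.17 = 5.43.
Higher confidence requires a wider interval.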